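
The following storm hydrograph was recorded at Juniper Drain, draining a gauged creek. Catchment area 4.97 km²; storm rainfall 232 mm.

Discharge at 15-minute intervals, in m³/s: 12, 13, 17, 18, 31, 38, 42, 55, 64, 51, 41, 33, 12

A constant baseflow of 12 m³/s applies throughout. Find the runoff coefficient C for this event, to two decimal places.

ΣQ_DR = 271.0 m³/s; V = ΣQ_DR·Δt = 2.439 × 10^5 m³.
Runoff depth d = V / A = 49.07 mm.
C = d / P = 49.07 / 232 = 0.21.

C ≈ 0.21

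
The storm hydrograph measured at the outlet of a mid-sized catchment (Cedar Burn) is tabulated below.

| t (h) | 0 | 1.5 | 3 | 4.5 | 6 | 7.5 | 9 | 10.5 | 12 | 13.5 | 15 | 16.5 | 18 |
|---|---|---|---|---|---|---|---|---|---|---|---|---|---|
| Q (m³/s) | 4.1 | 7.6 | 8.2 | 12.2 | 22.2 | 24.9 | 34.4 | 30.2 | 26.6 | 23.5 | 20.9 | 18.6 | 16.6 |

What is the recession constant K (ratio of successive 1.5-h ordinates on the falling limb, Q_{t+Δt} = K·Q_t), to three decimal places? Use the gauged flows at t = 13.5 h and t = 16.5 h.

Using the recession-limb readings at t = 13.5 h and t = 16.5 h: Q falls from 23.5 to 18.6 m³/s over 2 intervals.
K = (Q₂/Q₁)^(1/2) = (18.6/23.5)^(1/2) = 0.890.

K ≈ 0.890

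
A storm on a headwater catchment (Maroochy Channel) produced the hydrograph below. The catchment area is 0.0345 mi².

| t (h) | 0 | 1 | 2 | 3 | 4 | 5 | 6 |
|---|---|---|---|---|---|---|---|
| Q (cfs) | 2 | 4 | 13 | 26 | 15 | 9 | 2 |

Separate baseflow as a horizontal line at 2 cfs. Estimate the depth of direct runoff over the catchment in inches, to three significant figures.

d ≈ 2.56 in

Direct runoff: 0.0, 2.0, 11.0, 24.0, 13.0, 7.0, 0.0 cfs; ΣQ_DR = 57.00 cfs.
V = ΣQ_DR · Δt = 57.00 × 3600 s = 2.052 × 10^5 ft³.
Over A = 0.0345 mi², depth = V / A = 2.56 in.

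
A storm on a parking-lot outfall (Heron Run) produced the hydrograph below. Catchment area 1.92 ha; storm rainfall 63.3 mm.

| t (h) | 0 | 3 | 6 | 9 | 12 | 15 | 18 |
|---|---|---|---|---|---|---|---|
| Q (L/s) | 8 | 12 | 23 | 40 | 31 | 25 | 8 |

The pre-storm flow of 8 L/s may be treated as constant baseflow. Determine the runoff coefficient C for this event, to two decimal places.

ΣQ_DR = 91.00 L/s; V = ΣQ_DR·Δt = 9.828 × 10^5 L.
Runoff depth d = V / A = 51.19 mm.
C = d / P = 51.19 / 63.3 = 0.81.

C ≈ 0.81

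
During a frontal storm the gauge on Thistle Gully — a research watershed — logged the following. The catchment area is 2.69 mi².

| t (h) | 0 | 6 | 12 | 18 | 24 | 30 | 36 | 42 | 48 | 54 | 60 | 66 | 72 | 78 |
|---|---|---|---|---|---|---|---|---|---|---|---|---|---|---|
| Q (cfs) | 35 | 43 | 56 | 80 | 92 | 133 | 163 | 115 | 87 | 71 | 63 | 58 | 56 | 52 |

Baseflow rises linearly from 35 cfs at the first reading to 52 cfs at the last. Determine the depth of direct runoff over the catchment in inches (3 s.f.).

d ≈ 1.71 in

Direct runoff: 0.00, 6.69, 18.38, 41.08, 51.77, 91.46, 120.15, 70.85, 41.54, 24.23, 14.92, 8.62, 5.31, 0.00 cfs; ΣQ_DR = 495.0 cfs.
V = ΣQ_DR · Δt = 495.0 × 21600 s = 1.069 × 10^7 ft³.
Over A = 2.69 mi², depth = V / A = 1.71 in.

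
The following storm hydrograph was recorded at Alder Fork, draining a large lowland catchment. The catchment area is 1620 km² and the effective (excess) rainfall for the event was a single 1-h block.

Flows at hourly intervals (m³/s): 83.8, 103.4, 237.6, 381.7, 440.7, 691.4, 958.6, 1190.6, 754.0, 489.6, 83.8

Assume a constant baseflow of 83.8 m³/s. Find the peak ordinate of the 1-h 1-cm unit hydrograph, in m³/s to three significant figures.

Direct runoff: 0.0, 19.6, 153.8, 297.9, 356.9, 607.6, 874.8, 1106.8, 670.2, 405.8, 0.0 m³/s; ΣQ_DR = 4493 m³/s, peak = 1106.8 m³/s.
Runoff depth d = ΣQ_DR·Δt / A = 4493 × 3600 / (1620 km²) = 9.985 mm.
The 1-cm UH is the DRH scaled by (10 mm)/d, so U_p = 1106.8 × 10/9.985 = 1110 m³/s.

U_p ≈ 1110 m³/s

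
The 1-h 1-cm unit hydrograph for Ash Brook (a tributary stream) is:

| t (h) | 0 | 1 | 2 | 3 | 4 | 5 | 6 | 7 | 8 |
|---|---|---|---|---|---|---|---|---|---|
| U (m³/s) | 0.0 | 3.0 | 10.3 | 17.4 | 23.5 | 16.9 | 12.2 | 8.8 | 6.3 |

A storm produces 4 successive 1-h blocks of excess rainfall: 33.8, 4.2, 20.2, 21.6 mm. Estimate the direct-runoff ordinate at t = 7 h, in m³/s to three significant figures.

Q ≈ 120 m³/s

By discrete convolution, Q_j = Σ (P_i / 10 mm) · U_{j−i}.
At t = 7 h (j=7): Q = (33.8/10)·8.8 + (4.2/10)·12.2 + (20.2/10)·16.9 + (21.6/10)·23.5 = 120 m³/s.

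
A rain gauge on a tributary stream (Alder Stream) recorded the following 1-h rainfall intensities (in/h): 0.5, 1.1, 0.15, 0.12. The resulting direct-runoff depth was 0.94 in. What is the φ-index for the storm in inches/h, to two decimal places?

Only the 2 blocks with intensity above φ contribute runoff: 0.5, 1.1 in/h.
Σ(I−φ)·Δt = d  ⇒  (0.5+1.1 − 2φ)·1 = 0.94
φ = (1.600 − 0.94/1) / 2 = 0.33 in/h.

φ ≈ 0.33 in/h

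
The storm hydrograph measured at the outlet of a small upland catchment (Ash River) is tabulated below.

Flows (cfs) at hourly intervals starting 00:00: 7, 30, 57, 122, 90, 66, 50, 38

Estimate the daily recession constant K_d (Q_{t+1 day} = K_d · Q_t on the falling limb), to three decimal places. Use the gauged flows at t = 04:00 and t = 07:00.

K_d ≈ 0.001

Between t = 04:00 and t = 07:00 the flow falls from 90 to 38 cfs over 3×1 h = 3 h.
Per-interval ratio K = (38/90)^(1/3) = 0.7502; K_d = K^(24/1) = 0.001.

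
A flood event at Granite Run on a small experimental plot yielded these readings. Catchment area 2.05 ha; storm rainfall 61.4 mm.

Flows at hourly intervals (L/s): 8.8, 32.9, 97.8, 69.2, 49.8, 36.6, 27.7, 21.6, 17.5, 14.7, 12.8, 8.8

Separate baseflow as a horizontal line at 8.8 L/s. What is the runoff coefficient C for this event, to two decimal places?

ΣQ_DR = 292.6 L/s; V = ΣQ_DR·Δt = 1.053 × 10^6 L.
Runoff depth d = V / A = 51.38 mm.
C = d / P = 51.38 / 61.4 = 0.84.

C ≈ 0.84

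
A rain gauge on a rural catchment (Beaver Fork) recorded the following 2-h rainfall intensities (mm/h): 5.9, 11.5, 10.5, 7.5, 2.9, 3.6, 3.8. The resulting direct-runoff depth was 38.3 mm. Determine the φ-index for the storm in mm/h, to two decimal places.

φ ≈ 4.06 mm/h

Only the 4 blocks with intensity above φ contribute runoff: 5.9, 11.5, 10.5, 7.5 mm/h.
Σ(I−φ)·Δt = d  ⇒  (5.9+11.5+10.5+7.5 − 4φ)·2 = 38.3
φ = (35.40 − 38.3/2) / 4 = 4.06 mm/h.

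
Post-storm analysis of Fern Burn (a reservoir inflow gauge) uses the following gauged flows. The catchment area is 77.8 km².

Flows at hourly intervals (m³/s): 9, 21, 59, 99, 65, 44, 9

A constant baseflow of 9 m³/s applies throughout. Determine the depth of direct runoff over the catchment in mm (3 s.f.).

d ≈ 11.2 mm

Direct runoff: 0.0, 12.0, 50.0, 90.0, 56.0, 35.0, 0.0 m³/s; ΣQ_DR = 243.0 m³/s.
V = ΣQ_DR · Δt = 243.0 × 3600 s = 8.748 × 10^5 m³.
Over A = 77.8 km², depth = V / A = 11.2 mm.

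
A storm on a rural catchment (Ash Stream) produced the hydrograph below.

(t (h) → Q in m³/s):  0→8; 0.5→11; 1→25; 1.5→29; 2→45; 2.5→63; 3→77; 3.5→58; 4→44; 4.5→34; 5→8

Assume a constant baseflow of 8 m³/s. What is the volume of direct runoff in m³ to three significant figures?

V ≈ 5.65 × 10^5 m³

Direct-runoff ordinates (Q − Q_b): 0.0, 3.0, 17.0, 21.0, 37.0, 55.0, 69.0, 50.0, 36.0, 26.0, 0.0 m³/s.
ΣQ_DR = 314.0 m³/s.
With Δt = 0.5 h = 1800 s, V = ΣQ_DR · Δt = 314.0 × 1800 = 5.65 × 10^5 m³.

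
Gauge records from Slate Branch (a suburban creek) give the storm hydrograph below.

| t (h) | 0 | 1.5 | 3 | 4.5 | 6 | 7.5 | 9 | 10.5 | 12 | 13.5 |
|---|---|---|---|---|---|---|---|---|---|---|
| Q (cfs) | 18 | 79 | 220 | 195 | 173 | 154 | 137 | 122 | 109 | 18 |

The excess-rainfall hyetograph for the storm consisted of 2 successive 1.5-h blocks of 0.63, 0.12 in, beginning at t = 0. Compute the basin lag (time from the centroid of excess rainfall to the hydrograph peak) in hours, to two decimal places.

t_L ≈ 2.01 h

Centroid of excess rainfall: t_c = Σ P_i·t̄_i / ΣP_i = 0.9900 h (block centres at 0.75, 2.25 h).
Hydrograph peak occurs at t = 3 h, so basin lag t_L = 3 − 0.9900 = 2.01 h.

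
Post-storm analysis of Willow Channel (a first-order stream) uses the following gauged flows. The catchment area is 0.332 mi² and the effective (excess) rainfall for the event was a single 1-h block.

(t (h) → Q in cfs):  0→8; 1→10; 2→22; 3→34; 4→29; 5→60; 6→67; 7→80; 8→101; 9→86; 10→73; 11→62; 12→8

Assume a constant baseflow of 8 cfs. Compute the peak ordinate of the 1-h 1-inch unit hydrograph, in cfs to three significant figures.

U_p ≈ 37.2 cfs

Direct runoff: 0.0, 2.0, 14.0, 26.0, 21.0, 52.0, 59.0, 72.0, 93.0, 78.0, 65.0, 54.0, 0.0 cfs; ΣQ_DR = 536.0 cfs, peak = 93.0 cfs.
Runoff depth d = ΣQ_DR·Δt / A = 536.0 × 3600 / (0.332 mi²) = 2.502 in.
The 1-inch UH is the DRH scaled by (1 in)/d, so U_p = 93.0 × 1/2.502 = 37.2 cfs.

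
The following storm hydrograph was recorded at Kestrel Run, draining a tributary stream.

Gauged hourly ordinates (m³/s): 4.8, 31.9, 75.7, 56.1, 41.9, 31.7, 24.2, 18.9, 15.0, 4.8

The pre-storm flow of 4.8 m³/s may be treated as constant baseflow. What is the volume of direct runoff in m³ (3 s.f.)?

Direct-runoff ordinates (Q − Q_b): 0.0, 27.1, 70.9, 51.3, 37.1, 26.9, 19.4, 14.1, 10.2, 0.0 m³/s.
ΣQ_DR = 257.0 m³/s.
With Δt = 1 h = 3600 s, V = ΣQ_DR · Δt = 257.0 × 3600 = 9.25 × 10^5 m³.

V ≈ 9.25 × 10^5 m³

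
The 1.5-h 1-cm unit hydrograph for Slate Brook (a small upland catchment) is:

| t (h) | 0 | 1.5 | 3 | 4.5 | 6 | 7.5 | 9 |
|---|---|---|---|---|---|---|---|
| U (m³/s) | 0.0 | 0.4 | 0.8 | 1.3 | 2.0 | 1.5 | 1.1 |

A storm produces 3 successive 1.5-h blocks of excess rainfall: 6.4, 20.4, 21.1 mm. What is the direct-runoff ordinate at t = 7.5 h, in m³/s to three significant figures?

By discrete convolution, Q_j = Σ (P_i / 10 mm) · U_{j−i}.
At t = 7.5 h (j=5): Q = (6.4/10)·1.5 + (20.4/10)·2.0 + (21.1/10)·1.3 = 7.78 m³/s.

Q ≈ 7.78 m³/s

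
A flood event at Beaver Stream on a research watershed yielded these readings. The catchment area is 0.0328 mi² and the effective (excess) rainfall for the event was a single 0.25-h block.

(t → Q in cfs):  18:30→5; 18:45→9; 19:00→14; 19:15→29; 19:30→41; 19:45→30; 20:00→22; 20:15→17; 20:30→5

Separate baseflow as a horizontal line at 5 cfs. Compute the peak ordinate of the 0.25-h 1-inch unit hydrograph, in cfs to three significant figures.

Direct runoff: 0.0, 4.0, 9.0, 24.0, 36.0, 25.0, 17.0, 12.0, 0.0 cfs; ΣQ_DR = 127.0 cfs, peak = 36.0 cfs.
Runoff depth d = ΣQ_DR·Δt / A = 127.0 × 900 / (0.0328 mi²) = 1.500 in.
The 1-inch UH is the DRH scaled by (1 in)/d, so U_p = 36.0 × 1/1.500 = 24.0 cfs.

U_p ≈ 24.0 cfs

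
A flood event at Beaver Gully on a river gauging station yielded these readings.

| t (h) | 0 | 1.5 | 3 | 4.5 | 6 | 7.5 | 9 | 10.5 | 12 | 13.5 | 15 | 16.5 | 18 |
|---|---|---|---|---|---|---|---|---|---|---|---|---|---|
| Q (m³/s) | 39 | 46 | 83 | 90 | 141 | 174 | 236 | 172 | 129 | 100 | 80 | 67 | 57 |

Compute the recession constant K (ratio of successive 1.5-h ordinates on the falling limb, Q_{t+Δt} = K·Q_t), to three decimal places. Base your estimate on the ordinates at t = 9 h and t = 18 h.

K ≈ 0.789

Using the recession-limb readings at t = 9 h and t = 18 h: Q falls from 236 to 57 m³/s over 6 intervals.
K = (Q₂/Q₁)^(1/6) = (57/236)^(1/6) = 0.789.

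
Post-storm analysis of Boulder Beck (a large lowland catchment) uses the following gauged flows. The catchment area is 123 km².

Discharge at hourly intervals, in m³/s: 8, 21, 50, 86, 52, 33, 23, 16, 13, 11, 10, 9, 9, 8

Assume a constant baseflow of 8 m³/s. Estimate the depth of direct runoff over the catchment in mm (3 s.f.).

d ≈ 6.94 mm

Direct runoff: 0.0, 13.0, 42.0, 78.0, 44.0, 25.0, 15.0, 8.0, 5.0, 3.0, 2.0, 1.0, 1.0, 0.0 m³/s; ΣQ_DR = 237.0 m³/s.
V = ΣQ_DR · Δt = 237.0 × 3600 s = 8.532 × 10^5 m³.
Over A = 123 km², depth = V / A = 6.94 mm.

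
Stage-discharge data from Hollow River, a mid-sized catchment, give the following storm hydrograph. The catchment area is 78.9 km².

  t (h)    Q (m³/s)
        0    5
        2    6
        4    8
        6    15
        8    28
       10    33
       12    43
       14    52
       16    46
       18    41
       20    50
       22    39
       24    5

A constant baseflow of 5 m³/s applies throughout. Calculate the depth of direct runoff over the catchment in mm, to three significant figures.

d ≈ 27.9 mm

Direct runoff: 0.0, 1.0, 3.0, 10.0, 23.0, 28.0, 38.0, 47.0, 41.0, 36.0, 45.0, 34.0, 0.0 m³/s; ΣQ_DR = 306.0 m³/s.
V = ΣQ_DR · Δt = 306.0 × 7200 s = 2.203 × 10^6 m³.
Over A = 78.9 km², depth = V / A = 27.9 mm.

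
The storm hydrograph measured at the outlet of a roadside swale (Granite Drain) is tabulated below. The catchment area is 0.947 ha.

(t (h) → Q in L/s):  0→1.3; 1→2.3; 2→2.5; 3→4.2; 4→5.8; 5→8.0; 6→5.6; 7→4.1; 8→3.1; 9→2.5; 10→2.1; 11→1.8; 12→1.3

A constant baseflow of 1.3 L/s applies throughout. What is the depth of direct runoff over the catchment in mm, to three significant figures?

Direct runoff: 0.0, 1.0, 1.2, 2.9, 4.5, 6.7, 4.3, 2.8, 1.8, 1.2, 0.8, 0.5, 0.0 L/s; ΣQ_DR = 27.70 L/s.
V = ΣQ_DR · Δt = 27.70 × 3600 s = 99720 L.
Over A = 0.947 ha, depth = V / A = 10.5 mm.

d ≈ 10.5 mm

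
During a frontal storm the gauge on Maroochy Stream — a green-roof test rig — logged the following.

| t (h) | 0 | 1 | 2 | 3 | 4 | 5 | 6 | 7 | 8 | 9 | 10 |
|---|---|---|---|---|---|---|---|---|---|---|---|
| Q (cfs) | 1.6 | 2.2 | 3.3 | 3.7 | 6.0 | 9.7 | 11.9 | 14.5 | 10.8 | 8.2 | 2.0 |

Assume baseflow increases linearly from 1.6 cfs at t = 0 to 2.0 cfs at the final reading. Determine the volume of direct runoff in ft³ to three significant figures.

Direct-runoff ordinates (Q − Q_b): 0.00, 0.56, 1.62, 1.98, 4.24, 7.90, 10.06, 12.62, 8.88, 6.24, 0.00 cfs.
ΣQ_DR = 54.10 cfs.
With Δt = 1 h = 3600 s, V = ΣQ_DR · Δt = 54.10 × 3600 = 1.95 × 10^5 ft³.

V ≈ 1.95 × 10^5 ft³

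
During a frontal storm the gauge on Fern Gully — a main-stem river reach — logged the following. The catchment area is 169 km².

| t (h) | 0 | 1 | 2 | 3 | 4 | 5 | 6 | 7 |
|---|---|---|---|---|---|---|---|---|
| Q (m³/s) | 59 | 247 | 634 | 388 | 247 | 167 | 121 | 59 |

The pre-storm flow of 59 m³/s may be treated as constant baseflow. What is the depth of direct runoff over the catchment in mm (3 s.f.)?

d ≈ 30.9 mm

Direct runoff: 0.0, 188.0, 575.0, 329.0, 188.0, 108.0, 62.0, 0.0 m³/s; ΣQ_DR = 1450 m³/s.
V = ΣQ_DR · Δt = 1450 × 3600 s = 5.220 × 10^6 m³.
Over A = 169 km², depth = V / A = 30.9 mm.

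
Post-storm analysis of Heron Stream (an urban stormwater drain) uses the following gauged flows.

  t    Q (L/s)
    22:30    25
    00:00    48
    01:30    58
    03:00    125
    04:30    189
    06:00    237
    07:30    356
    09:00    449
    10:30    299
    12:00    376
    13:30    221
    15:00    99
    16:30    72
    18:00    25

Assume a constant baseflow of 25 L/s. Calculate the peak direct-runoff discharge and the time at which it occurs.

Q_p = 424.0 L/s at t = 09:00

Subtracting baseflow gives direct-runoff ordinates: 0.0, 23.0, 33.0, 100.0, 164.0, 212.0, 331.0, 424.0, 274.0, 351.0, 196.0, 74.0, 47.0, 0.0 L/s.
The maximum is 424.0 L/s, occurring at the reading for t = 09:00.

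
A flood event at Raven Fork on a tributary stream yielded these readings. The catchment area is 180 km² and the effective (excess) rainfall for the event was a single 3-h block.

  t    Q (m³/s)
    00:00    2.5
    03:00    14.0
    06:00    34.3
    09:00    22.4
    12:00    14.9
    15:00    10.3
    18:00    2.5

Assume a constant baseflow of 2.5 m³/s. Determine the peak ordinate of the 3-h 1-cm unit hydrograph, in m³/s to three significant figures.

U_p ≈ 63.5 m³/s

Direct runoff: 0.0, 11.5, 31.8, 19.9, 12.4, 7.8, 0.0 m³/s; ΣQ_DR = 83.40 m³/s, peak = 31.8 m³/s.
Runoff depth d = ΣQ_DR·Δt / A = 83.40 × 10800 / (180 km²) = 5.004 mm.
The 1-cm UH is the DRH scaled by (10 mm)/d, so U_p = 31.8 × 10/5.004 = 63.5 m³/s.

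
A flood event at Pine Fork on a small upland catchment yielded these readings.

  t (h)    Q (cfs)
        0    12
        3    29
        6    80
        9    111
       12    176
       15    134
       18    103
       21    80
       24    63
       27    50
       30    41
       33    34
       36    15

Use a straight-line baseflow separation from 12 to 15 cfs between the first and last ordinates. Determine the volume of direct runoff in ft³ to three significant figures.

Direct-runoff ordinates (Q − Q_b): 0.00, 16.75, 67.50, 98.25, 163.00, 120.75, 89.50, 66.25, 49.00, 35.75, 26.50, 19.25, 0.00 cfs.
ΣQ_DR = 752.5 cfs.
With Δt = 3 h = 10800 s, V = ΣQ_DR · Δt = 752.5 × 10800 = 8.13 × 10^6 ft³.

V ≈ 8.13 × 10^6 ft³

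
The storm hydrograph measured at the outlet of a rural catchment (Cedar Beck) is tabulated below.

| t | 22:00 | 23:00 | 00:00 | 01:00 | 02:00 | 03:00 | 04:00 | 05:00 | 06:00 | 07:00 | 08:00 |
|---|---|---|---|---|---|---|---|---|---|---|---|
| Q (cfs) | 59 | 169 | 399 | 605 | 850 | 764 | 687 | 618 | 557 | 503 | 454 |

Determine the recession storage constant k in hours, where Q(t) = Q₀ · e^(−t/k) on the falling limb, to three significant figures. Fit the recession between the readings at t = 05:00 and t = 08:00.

k ≈ 9.73 h

On the falling limb, Q drops from 618 to 454 cfs between t = 05:00 and t = 08:00 (Δt = 3 h).
k = −Δt / ln(Q₂/Q₁) = −3 / ln(454/618) = 9.73 h.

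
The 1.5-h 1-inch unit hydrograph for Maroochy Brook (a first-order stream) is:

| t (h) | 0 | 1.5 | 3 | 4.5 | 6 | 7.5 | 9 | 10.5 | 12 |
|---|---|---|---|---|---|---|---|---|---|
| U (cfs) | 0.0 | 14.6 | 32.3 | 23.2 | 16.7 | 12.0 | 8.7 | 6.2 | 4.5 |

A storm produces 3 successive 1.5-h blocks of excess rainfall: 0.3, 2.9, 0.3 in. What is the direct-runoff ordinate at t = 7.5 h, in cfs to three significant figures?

Q ≈ 59.0 cfs

By discrete convolution, Q_j = Σ (P_i / 1 in) · U_{j−i}.
At t = 7.5 h (j=5): Q = (0.3/1)·12.0 + (2.9/1)·16.7 + (0.3/1)·23.2 = 59.0 cfs.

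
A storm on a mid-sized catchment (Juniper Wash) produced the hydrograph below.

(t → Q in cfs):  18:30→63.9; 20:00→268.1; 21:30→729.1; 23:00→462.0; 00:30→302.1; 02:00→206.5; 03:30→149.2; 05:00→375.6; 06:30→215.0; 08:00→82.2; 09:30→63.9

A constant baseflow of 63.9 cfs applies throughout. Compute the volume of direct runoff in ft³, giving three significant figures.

V ≈ 1.20 × 10^7 ft³

Direct-runoff ordinates (Q − Q_b): 0.0, 204.2, 665.2, 398.1, 238.2, 142.6, 85.3, 311.7, 151.1, 18.3, 0.0 cfs.
ΣQ_DR = 2215 cfs.
With Δt = 1.5 h = 5400 s, V = ΣQ_DR · Δt = 2215 × 5400 = 1.20 × 10^7 ft³.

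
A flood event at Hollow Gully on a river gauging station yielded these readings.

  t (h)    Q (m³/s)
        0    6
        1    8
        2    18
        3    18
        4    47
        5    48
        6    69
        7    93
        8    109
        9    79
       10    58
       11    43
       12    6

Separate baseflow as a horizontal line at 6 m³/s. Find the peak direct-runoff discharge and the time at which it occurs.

Subtracting baseflow gives direct-runoff ordinates: 0.0, 2.0, 12.0, 12.0, 41.0, 42.0, 63.0, 87.0, 103.0, 73.0, 52.0, 37.0, 0.0 m³/s.
The maximum is 103.0 m³/s, occurring at the reading for t = 8 h.

Q_p = 103.0 m³/s at t = 8 h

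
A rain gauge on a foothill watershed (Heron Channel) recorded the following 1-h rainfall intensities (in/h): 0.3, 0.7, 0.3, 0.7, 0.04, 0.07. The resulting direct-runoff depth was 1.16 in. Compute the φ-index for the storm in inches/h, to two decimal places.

Only the 4 blocks with intensity above φ contribute runoff: 0.3, 0.7, 0.3, 0.7 in/h.
Σ(I−φ)·Δt = d  ⇒  (0.3+0.7+0.3+0.7 − 4φ)·1 = 1.16
φ = (2.000 − 1.16/1) / 4 = 0.21 in/h.

φ ≈ 0.21 in/h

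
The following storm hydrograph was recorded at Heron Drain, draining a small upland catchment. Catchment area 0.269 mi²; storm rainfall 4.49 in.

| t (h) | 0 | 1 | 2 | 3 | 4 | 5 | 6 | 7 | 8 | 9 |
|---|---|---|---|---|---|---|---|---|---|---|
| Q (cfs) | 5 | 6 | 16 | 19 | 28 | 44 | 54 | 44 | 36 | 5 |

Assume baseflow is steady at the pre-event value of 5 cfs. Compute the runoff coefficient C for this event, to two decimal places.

C ≈ 0.27

ΣQ_DR = 207.0 cfs; V = ΣQ_DR·Δt = 7.452 × 10^5 ft³.
Runoff depth d = V / A = 1.192 in.
C = d / P = 1.192 / 4.49 = 0.27.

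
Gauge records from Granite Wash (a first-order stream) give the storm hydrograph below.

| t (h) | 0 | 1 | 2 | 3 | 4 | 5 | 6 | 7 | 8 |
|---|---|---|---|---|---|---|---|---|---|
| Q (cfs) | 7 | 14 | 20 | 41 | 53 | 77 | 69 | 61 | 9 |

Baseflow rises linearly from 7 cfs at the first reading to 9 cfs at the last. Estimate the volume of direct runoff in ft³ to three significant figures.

Direct-runoff ordinates (Q − Q_b): 0.00, 6.75, 12.50, 33.25, 45.00, 68.75, 60.50, 52.25, 0.00 cfs.
ΣQ_DR = 279.0 cfs.
With Δt = 1 h = 3600 s, V = ΣQ_DR · Δt = 279.0 × 3600 = 1.00 × 10^6 ft³.

V ≈ 1.00 × 10^6 ft³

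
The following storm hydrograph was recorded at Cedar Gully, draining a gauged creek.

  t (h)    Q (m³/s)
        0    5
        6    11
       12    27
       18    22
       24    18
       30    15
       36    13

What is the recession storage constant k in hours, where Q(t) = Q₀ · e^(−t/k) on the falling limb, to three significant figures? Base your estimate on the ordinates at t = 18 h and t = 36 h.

k ≈ 34.2 h

On the falling limb, Q drops from 22 to 13 m³/s between t = 18 h and t = 36 h (Δt = 18 h).
k = −Δt / ln(Q₂/Q₁) = −18 / ln(13/22) = 34.2 h.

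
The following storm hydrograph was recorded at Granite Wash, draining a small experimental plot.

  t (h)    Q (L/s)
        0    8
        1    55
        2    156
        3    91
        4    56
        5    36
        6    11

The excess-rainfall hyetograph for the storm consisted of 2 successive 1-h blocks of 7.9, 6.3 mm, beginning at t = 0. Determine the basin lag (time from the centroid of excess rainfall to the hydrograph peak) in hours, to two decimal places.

t_L ≈ 1.06 h

Centroid of excess rainfall: t_c = Σ P_i·t̄_i / ΣP_i = 0.9437 h (block centres at 0.5, 1.5 h).
Hydrograph peak occurs at t = 2 h, so basin lag t_L = 2 − 0.9437 = 1.06 h.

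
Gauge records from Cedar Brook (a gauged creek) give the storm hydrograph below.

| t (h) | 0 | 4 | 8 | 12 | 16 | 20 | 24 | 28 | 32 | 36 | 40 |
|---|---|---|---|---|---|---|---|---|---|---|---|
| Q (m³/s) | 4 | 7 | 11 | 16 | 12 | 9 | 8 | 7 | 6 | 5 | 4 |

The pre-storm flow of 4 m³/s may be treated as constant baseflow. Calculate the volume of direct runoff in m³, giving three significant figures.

Direct-runoff ordinates (Q − Q_b): 0.0, 3.0, 7.0, 12.0, 8.0, 5.0, 4.0, 3.0, 2.0, 1.0, 0.0 m³/s.
ΣQ_DR = 45.00 m³/s.
With Δt = 4 h = 14400 s, V = ΣQ_DR · Δt = 45.00 × 14400 = 6.48 × 10^5 m³.

V ≈ 6.48 × 10^5 m³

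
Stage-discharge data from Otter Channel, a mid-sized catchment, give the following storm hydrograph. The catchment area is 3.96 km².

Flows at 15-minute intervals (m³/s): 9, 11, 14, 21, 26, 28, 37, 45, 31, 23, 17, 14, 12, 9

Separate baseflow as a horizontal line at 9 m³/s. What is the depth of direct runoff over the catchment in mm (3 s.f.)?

d ≈ 38.9 mm

Direct runoff: 0.0, 2.0, 5.0, 12.0, 17.0, 19.0, 28.0, 36.0, 22.0, 14.0, 8.0, 5.0, 3.0, 0.0 m³/s; ΣQ_DR = 171.0 m³/s.
V = ΣQ_DR · Δt = 171.0 × 900 s = 1.539 × 10^5 m³.
Over A = 3.96 km², depth = V / A = 38.9 mm.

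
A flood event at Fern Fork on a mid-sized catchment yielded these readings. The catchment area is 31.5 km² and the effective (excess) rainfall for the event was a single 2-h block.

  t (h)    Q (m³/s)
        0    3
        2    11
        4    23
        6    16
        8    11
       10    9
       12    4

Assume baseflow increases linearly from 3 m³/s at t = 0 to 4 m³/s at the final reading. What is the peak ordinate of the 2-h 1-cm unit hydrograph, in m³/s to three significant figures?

Direct runoff: 0.00, 7.83, 19.67, 12.50, 7.33, 5.17, 0.00 m³/s; ΣQ_DR = 52.50 m³/s, peak = 19.67 m³/s.
Runoff depth d = ΣQ_DR·Δt / A = 52.50 × 7200 / (31.5 km²) = 12.00 mm.
The 1-cm UH is the DRH scaled by (10 mm)/d, so U_p = 19.67 × 10/12.00 = 16.4 m³/s.

U_p ≈ 16.4 m³/s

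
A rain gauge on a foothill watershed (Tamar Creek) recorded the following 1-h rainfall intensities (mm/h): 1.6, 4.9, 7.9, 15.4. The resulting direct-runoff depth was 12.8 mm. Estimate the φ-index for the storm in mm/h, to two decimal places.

φ ≈ 5.25 mm/h

Only the 2 blocks with intensity above φ contribute runoff: 7.9, 15.4 mm/h.
Σ(I−φ)·Δt = d  ⇒  (7.9+15.4 − 2φ)·1 = 12.8
φ = (23.30 − 12.8/1) / 2 = 5.25 mm/h.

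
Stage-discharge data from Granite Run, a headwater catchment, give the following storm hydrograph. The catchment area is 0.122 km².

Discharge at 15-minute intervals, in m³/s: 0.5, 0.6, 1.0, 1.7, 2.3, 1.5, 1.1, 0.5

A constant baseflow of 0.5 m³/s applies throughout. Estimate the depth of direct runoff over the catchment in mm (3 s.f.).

Direct runoff: 0.0, 0.1, 0.5, 1.2, 1.8, 1.0, 0.6, 0.0 m³/s; ΣQ_DR = 5.200 m³/s.
V = ΣQ_DR · Δt = 5.200 × 900 s = 4680 m³.
Over A = 0.122 km², depth = V / A = 38.4 mm.

d ≈ 38.4 mm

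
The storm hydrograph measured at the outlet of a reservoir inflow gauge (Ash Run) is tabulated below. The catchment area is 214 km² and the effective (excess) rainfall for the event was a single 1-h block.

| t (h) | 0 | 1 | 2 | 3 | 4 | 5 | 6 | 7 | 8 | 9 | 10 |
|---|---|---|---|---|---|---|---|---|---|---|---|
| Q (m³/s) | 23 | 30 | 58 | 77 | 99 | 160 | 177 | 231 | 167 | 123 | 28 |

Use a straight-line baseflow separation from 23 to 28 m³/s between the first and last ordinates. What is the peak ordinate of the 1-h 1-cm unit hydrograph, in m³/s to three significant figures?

Direct runoff: 0.00, 6.50, 34.00, 52.50, 74.00, 134.50, 151.00, 204.50, 140.00, 95.50, 0.00 m³/s; ΣQ_DR = 892.5 m³/s, peak = 204.50 m³/s.
Runoff depth d = ΣQ_DR·Δt / A = 892.5 × 3600 / (214 km²) = 15.01 mm.
The 1-cm UH is the DRH scaled by (10 mm)/d, so U_p = 204.50 × 10/15.01 = 136 m³/s.

U_p ≈ 136 m³/s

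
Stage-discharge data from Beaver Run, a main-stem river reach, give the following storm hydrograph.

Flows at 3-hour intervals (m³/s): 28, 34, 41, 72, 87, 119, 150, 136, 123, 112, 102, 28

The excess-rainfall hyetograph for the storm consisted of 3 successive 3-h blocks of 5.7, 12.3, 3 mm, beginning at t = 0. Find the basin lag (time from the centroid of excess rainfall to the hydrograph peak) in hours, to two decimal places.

t_L ≈ 13.89 h

Centroid of excess rainfall: t_c = Σ P_i·t̄_i / ΣP_i = 4.1143 h (block centres at 1.5, 4.5, 7.5 h).
Hydrograph peak occurs at t = 18 h, so basin lag t_L = 18 − 4.1143 = 13.89 h.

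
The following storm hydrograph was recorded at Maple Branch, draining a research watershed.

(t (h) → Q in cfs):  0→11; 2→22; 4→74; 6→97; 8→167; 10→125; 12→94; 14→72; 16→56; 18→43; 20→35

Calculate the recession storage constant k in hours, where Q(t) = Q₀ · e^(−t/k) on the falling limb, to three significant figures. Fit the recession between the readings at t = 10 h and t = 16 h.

On the falling limb, Q drops from 125 to 56 cfs between t = 10 h and t = 16 h (Δt = 6 h).
k = −Δt / ln(Q₂/Q₁) = −6 / ln(56/125) = 7.47 h.

k ≈ 7.47 h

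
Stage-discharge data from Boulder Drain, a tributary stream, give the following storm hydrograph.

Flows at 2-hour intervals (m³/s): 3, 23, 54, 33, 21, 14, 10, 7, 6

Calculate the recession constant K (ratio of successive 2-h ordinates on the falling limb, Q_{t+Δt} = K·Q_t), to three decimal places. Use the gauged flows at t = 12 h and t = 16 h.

Using the recession-limb readings at t = 12 h and t = 16 h: Q falls from 10 to 6 m³/s over 2 intervals.
K = (Q₂/Q₁)^(1/2) = (6/10)^(1/2) = 0.775.

K ≈ 0.775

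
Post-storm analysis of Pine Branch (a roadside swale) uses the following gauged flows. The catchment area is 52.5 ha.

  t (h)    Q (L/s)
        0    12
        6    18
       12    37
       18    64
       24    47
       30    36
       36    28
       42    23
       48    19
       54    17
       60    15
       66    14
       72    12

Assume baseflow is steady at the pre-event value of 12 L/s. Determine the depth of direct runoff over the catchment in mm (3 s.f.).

Direct runoff: 0.0, 6.0, 25.0, 52.0, 35.0, 24.0, 16.0, 11.0, 7.0, 5.0, 3.0, 2.0, 0.0 L/s; ΣQ_DR = 186.0 L/s.
V = ΣQ_DR · Δt = 186.0 × 21600 s = 4.018 × 10^6 L.
Over A = 52.5 ha, depth = V / A = 7.65 mm.

d ≈ 7.65 mm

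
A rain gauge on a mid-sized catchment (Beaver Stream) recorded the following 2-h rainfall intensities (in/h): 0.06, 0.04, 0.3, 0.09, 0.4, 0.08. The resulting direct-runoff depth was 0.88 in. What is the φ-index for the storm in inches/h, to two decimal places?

Only the 2 blocks with intensity above φ contribute runoff: 0.3, 0.4 in/h.
Σ(I−φ)·Δt = d  ⇒  (0.3+0.4 − 2φ)·2 = 0.88
φ = (0.7000 − 0.88/2) / 2 = 0.13 in/h.

φ ≈ 0.13 in/h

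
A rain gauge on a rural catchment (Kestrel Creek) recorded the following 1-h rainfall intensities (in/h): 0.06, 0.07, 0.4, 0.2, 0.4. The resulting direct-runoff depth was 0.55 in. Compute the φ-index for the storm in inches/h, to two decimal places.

φ ≈ 0.15 in/h

Only the 3 blocks with intensity above φ contribute runoff: 0.4, 0.2, 0.4 in/h.
Σ(I−φ)·Δt = d  ⇒  (0.4+0.2+0.4 − 3φ)·1 = 0.55
φ = (1.000 − 0.55/1) / 3 = 0.15 in/h.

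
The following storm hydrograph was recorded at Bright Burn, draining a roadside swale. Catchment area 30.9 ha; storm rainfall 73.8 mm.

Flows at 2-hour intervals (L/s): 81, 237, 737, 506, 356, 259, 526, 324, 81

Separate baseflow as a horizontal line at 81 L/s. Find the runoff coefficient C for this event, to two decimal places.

C ≈ 0.75

ΣQ_DR = 2378 L/s; V = ΣQ_DR·Δt = 1.712 × 10^7 L.
Runoff depth d = V / A = 55.41 mm.
C = d / P = 55.41 / 73.8 = 0.75.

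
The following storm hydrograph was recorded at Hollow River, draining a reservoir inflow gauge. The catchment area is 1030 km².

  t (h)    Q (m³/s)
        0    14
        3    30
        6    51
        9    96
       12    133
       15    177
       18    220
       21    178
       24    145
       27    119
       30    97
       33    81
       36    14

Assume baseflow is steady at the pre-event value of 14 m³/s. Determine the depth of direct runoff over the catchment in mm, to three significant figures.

d ≈ 12.3 mm

Direct runoff: 0.0, 16.0, 37.0, 82.0, 119.0, 163.0, 206.0, 164.0, 131.0, 105.0, 83.0, 67.0, 0.0 m³/s; ΣQ_DR = 1173 m³/s.
V = ΣQ_DR · Δt = 1173 × 10800 s = 1.267 × 10^7 m³.
Over A = 1030 km², depth = V / A = 12.3 mm.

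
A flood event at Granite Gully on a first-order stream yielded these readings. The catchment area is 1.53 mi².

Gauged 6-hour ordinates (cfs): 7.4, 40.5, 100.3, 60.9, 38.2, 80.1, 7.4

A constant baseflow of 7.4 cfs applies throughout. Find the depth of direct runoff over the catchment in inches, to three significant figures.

d ≈ 1.72 in

Direct runoff: 0.0, 33.1, 92.9, 53.5, 30.8, 72.7, 0.0 cfs; ΣQ_DR = 283.0 cfs.
V = ΣQ_DR · Δt = 283.0 × 21600 s = 6.113 × 10^6 ft³.
Over A = 1.53 mi², depth = V / A = 1.72 in.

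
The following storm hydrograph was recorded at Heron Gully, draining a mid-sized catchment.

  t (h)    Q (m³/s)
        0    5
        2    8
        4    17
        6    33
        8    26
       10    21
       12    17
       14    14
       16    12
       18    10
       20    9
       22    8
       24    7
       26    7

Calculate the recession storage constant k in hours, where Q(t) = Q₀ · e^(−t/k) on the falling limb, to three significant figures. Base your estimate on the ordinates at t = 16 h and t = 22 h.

k ≈ 14.8 h

On the falling limb, Q drops from 12 to 8 m³/s between t = 16 h and t = 22 h (Δt = 6 h).
k = −Δt / ln(Q₂/Q₁) = −6 / ln(8/12) = 14.8 h.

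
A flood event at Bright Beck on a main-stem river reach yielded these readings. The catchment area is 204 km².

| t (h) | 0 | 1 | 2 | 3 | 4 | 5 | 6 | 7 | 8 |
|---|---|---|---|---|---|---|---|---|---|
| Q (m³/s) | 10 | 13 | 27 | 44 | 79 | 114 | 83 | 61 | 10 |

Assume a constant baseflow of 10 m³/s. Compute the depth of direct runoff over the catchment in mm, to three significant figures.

Direct runoff: 0.0, 3.0, 17.0, 34.0, 69.0, 104.0, 73.0, 51.0, 0.0 m³/s; ΣQ_DR = 351.0 m³/s.
V = ΣQ_DR · Δt = 351.0 × 3600 s = 1.264 × 10^6 m³.
Over A = 204 km², depth = V / A = 6.19 mm.

d ≈ 6.19 mm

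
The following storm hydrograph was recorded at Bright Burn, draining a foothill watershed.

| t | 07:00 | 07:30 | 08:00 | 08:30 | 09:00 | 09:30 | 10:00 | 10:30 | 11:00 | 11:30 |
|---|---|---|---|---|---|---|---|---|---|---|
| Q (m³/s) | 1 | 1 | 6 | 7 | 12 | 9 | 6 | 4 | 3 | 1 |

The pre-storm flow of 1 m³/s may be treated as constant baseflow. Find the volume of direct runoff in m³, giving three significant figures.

Direct-runoff ordinates (Q − Q_b): 0.0, 0.0, 5.0, 6.0, 11.0, 8.0, 5.0, 3.0, 2.0, 0.0 m³/s.
ΣQ_DR = 40.00 m³/s.
With Δt = 0.5 h = 1800 s, V = ΣQ_DR · Δt = 40.00 × 1800 = 72000 m³.

V ≈ 72000 m³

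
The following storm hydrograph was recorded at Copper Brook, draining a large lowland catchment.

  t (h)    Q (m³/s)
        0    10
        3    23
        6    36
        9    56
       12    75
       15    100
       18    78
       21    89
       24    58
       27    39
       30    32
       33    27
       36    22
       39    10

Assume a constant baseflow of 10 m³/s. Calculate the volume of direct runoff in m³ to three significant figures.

V ≈ 5.56 × 10^6 m³

Direct-runoff ordinates (Q − Q_b): 0.0, 13.0, 26.0, 46.0, 65.0, 90.0, 68.0, 79.0, 48.0, 29.0, 22.0, 17.0, 12.0, 0.0 m³/s.
ΣQ_DR = 515.0 m³/s.
With Δt = 3 h = 10800 s, V = ΣQ_DR · Δt = 515.0 × 10800 = 5.56 × 10^6 m³.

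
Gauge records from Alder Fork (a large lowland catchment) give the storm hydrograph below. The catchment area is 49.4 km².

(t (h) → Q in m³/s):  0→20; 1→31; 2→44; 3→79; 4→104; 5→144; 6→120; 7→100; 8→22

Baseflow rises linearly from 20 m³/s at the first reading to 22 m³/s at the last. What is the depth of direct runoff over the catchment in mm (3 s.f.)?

d ≈ 34.6 mm

Direct runoff: 0.00, 10.75, 23.50, 58.25, 83.00, 122.75, 98.50, 78.25, 0.00 m³/s; ΣQ_DR = 475.0 m³/s.
V = ΣQ_DR · Δt = 475.0 × 3600 s = 1.710 × 10^6 m³.
Over A = 49.4 km², depth = V / A = 34.6 mm.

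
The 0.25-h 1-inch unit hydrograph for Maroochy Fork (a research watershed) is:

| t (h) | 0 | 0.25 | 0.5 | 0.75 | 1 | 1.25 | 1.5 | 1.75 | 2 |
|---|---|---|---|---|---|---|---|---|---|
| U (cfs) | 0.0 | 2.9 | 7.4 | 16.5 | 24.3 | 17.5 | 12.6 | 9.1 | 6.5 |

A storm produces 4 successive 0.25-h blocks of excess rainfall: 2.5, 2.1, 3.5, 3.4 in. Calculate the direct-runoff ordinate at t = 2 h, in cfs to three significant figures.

Q ≈ 139 cfs

By discrete convolution, Q_j = Σ (P_i / 1 in) · U_{j−i}.
At t = 2 h (j=8): Q = (2.5/1)·6.5 + (2.1/1)·9.1 + (3.5/1)·12.6 + (3.4/1)·17.5 = 139 cfs.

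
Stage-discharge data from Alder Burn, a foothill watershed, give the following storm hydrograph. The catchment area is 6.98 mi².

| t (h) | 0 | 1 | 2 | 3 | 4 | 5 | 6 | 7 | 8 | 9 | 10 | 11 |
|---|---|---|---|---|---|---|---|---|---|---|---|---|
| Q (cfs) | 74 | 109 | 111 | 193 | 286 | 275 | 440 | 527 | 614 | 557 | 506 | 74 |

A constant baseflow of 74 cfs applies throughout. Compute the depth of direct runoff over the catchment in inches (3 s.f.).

d ≈ 0.639 in

Direct runoff: 0.0, 35.0, 37.0, 119.0, 212.0, 201.0, 366.0, 453.0, 540.0, 483.0, 432.0, 0.0 cfs; ΣQ_DR = 2878 cfs.
V = ΣQ_DR · Δt = 2878 × 3600 s = 1.036 × 10^7 ft³.
Over A = 6.98 mi², depth = V / A = 0.639 in.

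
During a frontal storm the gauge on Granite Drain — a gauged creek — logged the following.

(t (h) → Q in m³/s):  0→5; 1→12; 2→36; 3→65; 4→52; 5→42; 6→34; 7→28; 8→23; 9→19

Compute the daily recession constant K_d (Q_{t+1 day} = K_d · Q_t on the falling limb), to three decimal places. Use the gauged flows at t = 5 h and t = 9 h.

Between t = 5 h and t = 9 h the flow falls from 42 to 19 m³/s over 4×1 h = 4 h.
Per-interval ratio K = (19/42)^(1/4) = 0.8201; K_d = K^(24/1) = 0.009.

K_d ≈ 0.009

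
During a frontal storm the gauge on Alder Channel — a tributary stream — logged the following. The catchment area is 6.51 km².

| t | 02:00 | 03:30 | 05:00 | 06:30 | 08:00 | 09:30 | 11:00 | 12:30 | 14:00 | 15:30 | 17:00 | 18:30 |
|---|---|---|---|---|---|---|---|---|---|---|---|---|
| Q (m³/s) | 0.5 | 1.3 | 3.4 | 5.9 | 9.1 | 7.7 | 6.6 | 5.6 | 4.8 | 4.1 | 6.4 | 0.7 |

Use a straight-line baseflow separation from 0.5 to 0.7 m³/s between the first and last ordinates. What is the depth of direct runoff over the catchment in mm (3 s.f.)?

Direct runoff: 0.00, 0.78, 2.86, 5.35, 8.53, 7.11, 5.99, 4.97, 4.15, 3.44, 5.72, 0.00 m³/s; ΣQ_DR = 48.90 m³/s.
V = ΣQ_DR · Δt = 48.90 × 5400 s = 2.641 × 10^5 m³.
Over A = 6.51 km², depth = V / A = 40.6 mm.

d ≈ 40.6 mm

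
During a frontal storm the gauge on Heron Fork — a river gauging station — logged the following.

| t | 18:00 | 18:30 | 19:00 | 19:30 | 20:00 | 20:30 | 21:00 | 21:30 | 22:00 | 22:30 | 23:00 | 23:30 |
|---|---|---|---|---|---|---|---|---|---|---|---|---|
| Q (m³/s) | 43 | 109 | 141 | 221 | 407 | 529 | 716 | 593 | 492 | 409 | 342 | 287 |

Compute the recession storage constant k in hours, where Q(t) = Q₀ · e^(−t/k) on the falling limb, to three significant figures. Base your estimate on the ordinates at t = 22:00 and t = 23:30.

k ≈ 2.78 h

On the falling limb, Q drops from 492 to 287 m³/s between t = 22:00 and t = 23:30 (Δt = 1.5 h).
k = −Δt / ln(Q₂/Q₁) = −1.5 / ln(287/492) = 2.78 h.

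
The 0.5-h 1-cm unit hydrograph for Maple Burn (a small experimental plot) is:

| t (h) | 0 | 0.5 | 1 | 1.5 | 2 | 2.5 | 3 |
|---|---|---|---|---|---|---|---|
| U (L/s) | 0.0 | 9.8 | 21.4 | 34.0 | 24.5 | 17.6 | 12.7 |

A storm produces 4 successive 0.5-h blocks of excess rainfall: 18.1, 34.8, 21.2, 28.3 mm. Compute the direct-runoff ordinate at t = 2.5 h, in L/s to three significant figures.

By discrete convolution, Q_j = Σ (P_i / 10 mm) · U_{j−i}.
At t = 2.5 h (j=5): Q = (18.1/10)·17.6 + (34.8/10)·24.5 + (21.2/10)·34.0 + (28.3/10)·21.4 = 250 L/s.

Q ≈ 250 L/s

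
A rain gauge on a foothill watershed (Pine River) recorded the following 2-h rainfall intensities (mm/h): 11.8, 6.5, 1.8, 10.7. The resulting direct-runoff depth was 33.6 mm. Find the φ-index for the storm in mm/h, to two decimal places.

Only the 3 blocks with intensity above φ contribute runoff: 11.8, 6.5, 10.7 mm/h.
Σ(I−φ)·Δt = d  ⇒  (11.8+6.5+10.7 − 3φ)·2 = 33.6
φ = (29.00 − 33.6/2) / 3 = 4.07 mm/h.

φ ≈ 4.07 mm/h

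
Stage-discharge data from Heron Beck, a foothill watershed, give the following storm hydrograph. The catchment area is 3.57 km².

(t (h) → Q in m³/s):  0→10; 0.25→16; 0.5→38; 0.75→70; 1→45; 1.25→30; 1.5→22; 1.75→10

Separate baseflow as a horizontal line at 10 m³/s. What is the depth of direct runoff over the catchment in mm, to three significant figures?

d ≈ 40.6 mm

Direct runoff: 0.0, 6.0, 28.0, 60.0, 35.0, 20.0, 12.0, 0.0 m³/s; ΣQ_DR = 161.0 m³/s.
V = ΣQ_DR · Δt = 161.0 × 900 s = 1.449 × 10^5 m³.
Over A = 3.57 km², depth = V / A = 40.6 mm.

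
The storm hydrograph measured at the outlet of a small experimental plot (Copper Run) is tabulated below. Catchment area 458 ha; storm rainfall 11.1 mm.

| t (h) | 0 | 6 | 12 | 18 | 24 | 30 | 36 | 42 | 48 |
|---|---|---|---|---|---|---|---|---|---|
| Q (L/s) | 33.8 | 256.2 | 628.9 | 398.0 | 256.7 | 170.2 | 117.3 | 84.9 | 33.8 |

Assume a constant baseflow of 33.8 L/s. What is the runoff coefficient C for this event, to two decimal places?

C ≈ 0.71

ΣQ_DR = 1676 L/s; V = ΣQ_DR·Δt = 3.619 × 10^7 L.
Runoff depth d = V / A = 7.902 mm.
C = d / P = 7.902 / 11.1 = 0.71.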